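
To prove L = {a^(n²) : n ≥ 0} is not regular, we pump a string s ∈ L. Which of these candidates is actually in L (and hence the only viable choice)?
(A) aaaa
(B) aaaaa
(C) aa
(A) aaaa

The pumping lemma is applied to a string s that lies in L, so first check membership of each option:
- (A) aaaa has length 4 = 2², a perfect square, so it is in L ✓
- (B) aaaaa has length 5, strictly between 2² = 4 and 3² = 9, so it is not in L ✗
- (C) aa has length 2, strictly between 1² = 1 and 2² = 4, so it is not in L ✗

Only (A) aaaa is in L, so it is the only candidate that could play the role of s.
(In a complete proof one picks s in terms of the pumping length p so that |s| ≥ p is guaranteed; a fixed string like aaaa illustrates the shape of such an s.)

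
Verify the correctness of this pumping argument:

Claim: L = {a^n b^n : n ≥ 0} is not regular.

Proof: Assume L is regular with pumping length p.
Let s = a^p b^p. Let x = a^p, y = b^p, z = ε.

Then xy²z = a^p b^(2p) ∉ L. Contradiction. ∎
The proof is INCORRECT.

Error: The decomposition violates |xy| ≤ p.
With x = a^p and y = b^p, we have |xy| = 2p > p.
The pumping lemma requires |xy| ≤ p, so y must be within the first p characters.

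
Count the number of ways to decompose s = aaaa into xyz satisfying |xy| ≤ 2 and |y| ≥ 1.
3

For s = 'aaaa' with pumping length p = 2:

Constraints: |xy| ≤ 2, |y| > 0

Valid decompositions (|xy| ≤ p, |y| ≥ 1):
  • x='', y='a', z='aaa'
  • x='a', y='a', z='aa'
  • x='', y='aa', z='aa'

Total count: 3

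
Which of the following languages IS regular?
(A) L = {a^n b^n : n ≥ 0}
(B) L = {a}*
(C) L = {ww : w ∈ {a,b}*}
(B) {a}*

(B) L = {a}* is regular.

This can be recognized by a finite automaton (DFA/NFA).
Regular expressions like {a}* define regular languages.

The other choices are not regular:
- {ww : w ∈ {a,b}*}: After pumping, the two halves no longer match
- {a^n b^n : n ≥ 0}: After pumping, the number of a's and b's become unequal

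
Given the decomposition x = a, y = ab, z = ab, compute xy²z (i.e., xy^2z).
aababab

Given x = 'a', y = 'ab', z = 'ab' and i = 2:

xy^2z = x + y·y·...·y (2 times) + z
       = 'a' + 'ab'^2 + 'ab'
       = 'a' + 'abab' + 'ab'
       = 'aababab'

The pumped string is 'aababab' with length 7.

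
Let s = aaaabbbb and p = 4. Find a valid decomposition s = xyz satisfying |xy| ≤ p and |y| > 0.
x = 'a', y = 'a', z = 'aabbbb'

For s = aaaabbbb and p = 4, one valid decomposition is:
- x = 'a' (length 1)
- y = 'a' (length 1)
- z = 'aabbbb' (length 6)

Verification:
- xyz = 'a' + 'a' + 'aabbbb' = aaaabbbb ✓
- |xy| = 2 ≤ 4 ✓
- |y| = 1 > 0 ✓

All pumping lemma constraints are satisfied.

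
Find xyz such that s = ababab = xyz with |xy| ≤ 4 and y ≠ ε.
x = 'a', y = 'b', z = 'abab'

For s = ababab and p = 4, one valid decomposition is:
- x = 'a' (length 1)
- y = 'b' (length 1)
- z = 'abab' (length 4)

Verification:
- xyz = 'a' + 'b' + 'abab' = ababab ✓
- |xy| = 2 ≤ 4 ✓
- |y| = 1 > 0 ✓

All pumping lemma constraints are satisfied.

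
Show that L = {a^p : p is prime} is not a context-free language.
Assume for contradiction that L is context-free, and let p ≥ 1 be the pumping length given by the pumping lemma for CFLs.
Choose a prime q with q ≥ p and let s = a^q. Then s ∈ L and |s| = q ≥ p.
By the CFL pumping lemma, s = uvxyz for some u, v, x, y, z with |vxy| ≤ p, |vy| ≥ 1, and uv^i xy^i z ∈ L for every i ≥ 0.
All symbols are a's, so only lengths matter: let k = |vy|, with 1 ≤ k ≤ p. Then |uv^i xy^i z| = q + (i − 1)k.

Take i = q + 1: the length is q + qk = q(k + 1).
Both factors satisfy q ≥ 2 and k + 1 ≥ 2, so q(k + 1) is composite and uv^(q+1) xy^(q+1) z ∉ L.

This contradicts the CFL pumping lemma, which requires uv^i xy^i z ∈ L for all i ≥ 0.
Hence L = {a^p : p is prime} is not context-free. ∎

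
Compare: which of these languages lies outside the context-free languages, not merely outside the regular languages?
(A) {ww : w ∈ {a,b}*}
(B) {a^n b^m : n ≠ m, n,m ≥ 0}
(A) {ww : w ∈ {a,b}*}

(A) {ww : w ∈ {a,b}*} requires the CFL pumping lemma.

- {a^n b^m : n ≠ m, n,m ≥ 0} is context-free (but not regular)
  • Can be shown non-regular with the regular pumping lemma
  • After pumping a's, we can make n = m

- {ww : w ∈ {a,b}*} is NOT context-free
  • Requires the CFL pumping lemma to prove
  • Cannot verify equality of two arbitrary substrings

The CFL pumping lemma is "stronger" in that it can prove non-membership
in the larger class of context-free languages.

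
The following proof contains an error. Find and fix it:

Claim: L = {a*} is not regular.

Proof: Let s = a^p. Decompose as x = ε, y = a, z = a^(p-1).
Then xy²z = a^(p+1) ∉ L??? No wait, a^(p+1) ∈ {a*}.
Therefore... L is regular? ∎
Error: The proof attempts to show a*  is not regular, but a* IS regular!

Correction: a* is a regular language (recognized by a simple DFA with one accepting state and self-loop on 'a'). The pumping lemma can only prove non-regularity, not regularity. For regular languages, pumping always works.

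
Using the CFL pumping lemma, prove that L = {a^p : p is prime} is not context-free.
Assume for contradiction that L is context-free, and let p ≥ 1 be the pumping length given by the pumping lemma for CFLs.
Choose a prime q with q ≥ p and let s = a^q. Then s ∈ L and |s| = q ≥ p.
By the CFL pumping lemma, s = uvxyz for some u, v, x, y, z with |vxy| ≤ p, |vy| ≥ 1, and uv^i xy^i z ∈ L for every i ≥ 0.
All symbols are a's, so only lengths matter: let k = |vy|, with 1 ≤ k ≤ p. Then |uv^i xy^i z| = q + (i − 1)k.

Take i = q + 1: the length is q + qk = q(k + 1).
Both factors satisfy q ≥ 2 and k + 1 ≥ 2, so q(k + 1) is composite and uv^(q+1) xy^(q+1) z ∉ L.

This contradicts the CFL pumping lemma, which requires uv^i xy^i z ∈ L for all i ≥ 0.
Hence L = {a^p : p is prime} is not context-free. ∎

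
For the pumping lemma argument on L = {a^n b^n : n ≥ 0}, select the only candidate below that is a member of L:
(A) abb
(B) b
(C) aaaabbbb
(C) aaaabbbb

The pumping lemma is applied to a string s that lies in L, so first check membership of each option:
- (A) abb has 1 a's and 2 b's; 1 ≠ 2, so it is not in L ✗
- (B) b has 0 a's and 1 b's; 0 ≠ 1, so it is not in L ✗
- (C) aaaabbbb = a^4 b^4 has equal counts (4 = 4), so it is in L ✓

Only (C) aaaabbbb is in L, so it is the only candidate that could play the role of s.
(In a complete proof one picks s in terms of the pumping length p so that |s| ≥ p is guaranteed; a fixed string like aaaabbbb illustrates the shape of such an s.)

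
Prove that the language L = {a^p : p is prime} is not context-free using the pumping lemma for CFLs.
Assume for contradiction that L is context-free, and let p ≥ 1 be the pumping length given by the pumping lemma for CFLs.
Choose a prime q with q ≥ p and let s = a^q. Then s ∈ L and |s| = q ≥ p.
By the CFL pumping lemma, s = uvxyz for some u, v, x, y, z with |vxy| ≤ p, |vy| ≥ 1, and uv^i xy^i z ∈ L for every i ≥ 0.
All symbols are a's, so only lengths matter: let k = |vy|, with 1 ≤ k ≤ p. Then |uv^i xy^i z| = q + (i − 1)k.

Take i = q + 1: the length is q + qk = q(k + 1).
Both factors satisfy q ≥ 2 and k + 1 ≥ 2, so q(k + 1) is composite and uv^(q+1) xy^(q+1) z ∉ L.

This contradicts the CFL pumping lemma, which requires uv^i xy^i z ∈ L for all i ≥ 0.
Hence L = {a^p : p is prime} is not context-free. ∎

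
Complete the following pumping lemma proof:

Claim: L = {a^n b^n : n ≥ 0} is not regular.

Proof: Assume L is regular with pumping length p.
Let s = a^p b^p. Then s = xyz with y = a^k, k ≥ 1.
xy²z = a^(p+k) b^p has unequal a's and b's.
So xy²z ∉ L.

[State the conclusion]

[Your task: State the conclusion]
This contradicts the pumping lemma for regular languages,
which guarantees xy^i z ∈ L for all i ≥ 0.

Since our assumption that L is regular leads to a contradiction,
we conclude that L = {a^n b^n : n ≥ 0} is NOT regular. ∎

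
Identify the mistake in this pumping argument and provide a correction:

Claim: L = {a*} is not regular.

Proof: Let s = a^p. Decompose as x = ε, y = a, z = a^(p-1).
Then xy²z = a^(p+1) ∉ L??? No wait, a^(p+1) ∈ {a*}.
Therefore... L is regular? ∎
Error: The proof attempts to show a*  is not regular, but a* IS regular!

Correction: a* is a regular language (recognized by a simple DFA with one accepting state and self-loop on 'a'). The pumping lemma can only prove non-regularity, not regularity. For regular languages, pumping always works.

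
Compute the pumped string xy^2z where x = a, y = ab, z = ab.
aababab

Given x = 'a', y = 'ab', z = 'ab' and i = 2:

xy^2z = x + y·y·...·y (2 times) + z
       = 'a' + 'ab'^2 + 'ab'
       = 'a' + 'abab' + 'ab'
       = 'aababab'

The pumped string is 'aababab' with length 7.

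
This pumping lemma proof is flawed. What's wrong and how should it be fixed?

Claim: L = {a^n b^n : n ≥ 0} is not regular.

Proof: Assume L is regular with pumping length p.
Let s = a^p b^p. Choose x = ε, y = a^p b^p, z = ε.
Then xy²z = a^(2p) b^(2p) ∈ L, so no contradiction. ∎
Error: The decomposition violates |xy| ≤ p. With y = a^p b^p, |xy| = |y| = 2p > p. (The proof also miscomputes xy²z, which would be a^p b^p a^p b^p rather than a^(2p) b^(2p), and it wrongly treats one harmless decomposition as settling the matter — the prover does not get to choose the decomposition.)

Correction: The pumping lemma requires |xy| ≤ p, and the argument must handle every decomposition satisfying |xy| ≤ p, |y| ≥ 1. Since s starts with p a's, any such y consists only of a's, say y = a^k with k ≥ 1. Then xy²z = a^(p+k) b^p has unequal numbers of a's and b's, so xy²z ∉ L — the required contradiction.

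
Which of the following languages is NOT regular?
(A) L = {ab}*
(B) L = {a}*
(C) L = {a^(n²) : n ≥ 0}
(C) {a^(n²) : n ≥ 0}

(C) L = {a^(n²) : n ≥ 0} is NOT regular.

The pumping lemma can be used to prove this:
After pumping, length is no longer a perfect square

The other languages are regular because they can be recognized by finite automata.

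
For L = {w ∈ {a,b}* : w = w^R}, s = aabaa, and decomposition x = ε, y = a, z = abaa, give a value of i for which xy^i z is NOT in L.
i = 0

xy⁰z = ε · ε · abaa = abaa; abaa reversed is aaba ≠ abaa, so it is not a palindrome and is not in L.
(Other choices also work, e.g. i = 2, 3; only i = 1 is guaranteed to stay in L since xy¹z = s.)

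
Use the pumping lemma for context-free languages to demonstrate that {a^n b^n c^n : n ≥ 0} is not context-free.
Assume for contradiction that L is context-free, and let p ≥ 1 be the pumping length given by the pumping lemma for CFLs.
Choose s = a^p b^p c^p. Then s ∈ L and |s| = 3p ≥ p.
By the CFL pumping lemma, s = uvxyz for some u, v, x, y, z with |vxy| ≤ p, |vy| ≥ 1, and uv^i xy^i z ∈ L for every i ≥ 0.

Because |vxy| ≤ p, the window vxy cannot contain both an a and a c: any substring of s containing both must include the entire block b^p plus at least one a and one c, so it has length ≥ p + 2 > p.
Hence at least one of the letters a, c does not occur in vy at all.

Take i = 0: the string uxz is obtained from s by deleting |vy| ≥ 1 symbols, so |uxz| = 3p − |vy| < 3p.
But the letter (a or c) that does not occur in vy still occurs exactly p times in uxz. Every string of L with exactly p copies of some letter is a^p b^p c^p, of length 3p. Since |uxz| < 3p, uxz ∉ L.

This contradicts the CFL pumping lemma, which requires uv^i xy^i z ∈ L for all i ≥ 0.
Hence L = {a^n b^n c^n : n ≥ 0} is not context-free. ∎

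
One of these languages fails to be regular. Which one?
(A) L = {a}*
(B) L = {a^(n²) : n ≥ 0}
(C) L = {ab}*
(B) {a^(n²) : n ≥ 0}

(B) L = {a^(n²) : n ≥ 0} is NOT regular.

The pumping lemma can be used to prove this:
After pumping, length is no longer a perfect square

The other languages are regular because they can be recognized by finite automata.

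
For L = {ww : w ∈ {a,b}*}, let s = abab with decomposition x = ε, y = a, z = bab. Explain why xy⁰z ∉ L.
xy⁰z = bab ∉ L

Pumping with i = 0 replaces y = a by y⁰ = ε:
- Original: s = xyz = abab; abab splits into halves ab · ab, which are equal, so it is in L (w = ab)
- Pumped: xy⁰z = ε · ε · bab = bab
- bab has odd length 3, so it cannot be written as ww and is not in L

The pumping lemma would require xy⁰z ∈ L, so this decomposition yields a contradiction.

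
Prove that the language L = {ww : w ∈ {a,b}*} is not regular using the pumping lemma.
Assume for contradiction that L is regular, and let p ≥ 1 be the pumping length given by the pumping lemma.
Choose s = a^p b a^p b. Then s ∈ L (take w = a^p b) and |s| = 2p + 2 ≥ p.
By the pumping lemma, s = xyz for some x, y, z with |xy| ≤ p, |y| ≥ 1, and xy^i z ∈ L for every i ≥ 0.
Since |xy| ≤ p and the first p symbols of s are all a's, y = a^k for some k with 1 ≤ k ≤ p.

Take i = 2: t = xy²z = a^(p + k) b a^p b.
Suppose t = uu for some string u. The string t contains exactly two b's and ends in b, so u contains exactly one b and ends in b; hence u = a^j b for some j, and uu = a^j b a^j b. Comparing with t = a^(p + k) b a^p b forces j = p + k (first block) and j = p (second block), which is impossible since k ≥ 1. So t ∉ L.

This contradicts the pumping lemma, which requires xy^i z ∈ L for all i ≥ 0.
Hence L = {ww : w ∈ {a,b}*} is not regular. ∎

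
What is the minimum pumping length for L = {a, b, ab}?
p = 3

For a finite language L, the pumping lemma holds vacuously if p > max|s| for s ∈ L.

The longest string in L = {a, b, ab} has length 2.
If p = 3, then no string s ∈ L has |s| ≥ p, so the condition is vacuously true.

The minimum pumping length is p = 3.

Why no smaller p works: for any p ≤ 2, the longest string s ∈ L has |s| = 2 ≥ p, so it would
have to be pumpable; but pumping up (i = 2, 3, ...) produces ever longer strings, which cannot all lie in the
finite language L. So the pumping property fails for every p ≤ 2.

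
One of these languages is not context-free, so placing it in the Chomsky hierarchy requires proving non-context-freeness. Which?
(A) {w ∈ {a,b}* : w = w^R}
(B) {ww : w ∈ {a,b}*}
(B) {ww : w ∈ {a,b}*}

(B) {ww : w ∈ {a,b}*} requires the CFL pumping lemma.

- {w ∈ {a,b}* : w = w^R} is context-free (but not regular)
  • Can be shown non-regular with the regular pumping lemma
  • After pumping, the string is no longer symmetric

- {ww : w ∈ {a,b}*} is NOT context-free
  • Requires the CFL pumping lemma to prove
  • Cannot verify equality of two arbitrary substrings

The CFL pumping lemma is "stronger" in that it can prove non-membership
in the larger class of context-free languages.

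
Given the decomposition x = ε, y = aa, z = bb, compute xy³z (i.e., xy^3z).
aaaaaabb

Given x = '', y = 'aa', z = 'bb' and i = 3:

xy^3z = x + y·y·...·y (3 times) + z
       = '' + 'aa'^3 + 'bb'
       = '' + 'aaaaaa' + 'bb'
       = 'aaaaaabb'

The pumped string is 'aaaaaabb' with length 8.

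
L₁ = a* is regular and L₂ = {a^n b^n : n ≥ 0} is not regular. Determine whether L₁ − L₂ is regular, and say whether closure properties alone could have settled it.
Yes — L₁ − L₂ is regular.

The only string of a* that lies in {a^n b^n} is ε, so L₁ − L₂ = a* − {ε} = a⁺ = aa*, which is regular.

Note that the bare facts "L₁ regular, L₂ non-regular" do not settle the question by themselves: the closure of regular languages under ∪, ∩, complement and difference applies only when BOTH operands are regular. With a non-regular operand the result can come out regular or non-regular depending on the specific languages, so one has to work out L₁ − L₂ for this particular pair, as above.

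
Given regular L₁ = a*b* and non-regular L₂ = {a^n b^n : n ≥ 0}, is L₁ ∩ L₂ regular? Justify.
No — L₁ ∩ L₂ is not regular.

Every string a^n b^n already lies in a*b*, so L₁ ∩ L₂ = {a^n b^n : n ≥ 0} = L₂ itself, which is the standard non-regular language (pump s = a^p b^p).

Note that the bare facts "L₁ regular, L₂ non-regular" do not settle the question by themselves: the closure of regular languages under ∪, ∩, complement and difference applies only when BOTH operands are regular. With a non-regular operand the result can come out regular or non-regular depending on the specific languages, so one has to work out L₁ ∩ L₂ for this particular pair, as above.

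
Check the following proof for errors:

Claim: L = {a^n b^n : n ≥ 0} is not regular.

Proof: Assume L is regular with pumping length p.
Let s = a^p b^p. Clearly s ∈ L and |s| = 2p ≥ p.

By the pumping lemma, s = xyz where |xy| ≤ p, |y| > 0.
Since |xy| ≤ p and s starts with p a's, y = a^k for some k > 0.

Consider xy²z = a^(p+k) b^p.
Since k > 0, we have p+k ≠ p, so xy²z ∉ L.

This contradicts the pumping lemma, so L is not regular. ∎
The proof is correct.

This proof is valid because:
1. The string s = a^p b^p is correctly in L
2. The decomposition analysis is correct: y must consist only of a's
3. The contradiction is valid: pumping increases a's but not b's
4. The conclusion follows logically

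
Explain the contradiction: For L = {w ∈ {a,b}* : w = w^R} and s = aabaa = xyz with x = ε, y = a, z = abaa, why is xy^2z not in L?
xy²z = aaabaa ∉ L

Pumping with i = 2 replaces y = a by y² = aa:
- Original: s = xyz = aabaa; aabaa reversed is aabaa, the same string, so it is a palindrome and is in L
- Pumped: xy²z = ε · aa · abaa = aaabaa
- aaabaa reversed is aabaaa ≠ aaabaa, so it is not a palindrome and is not in L

The pumping lemma would require xy²z ∈ L, so this decomposition yields a contradiction.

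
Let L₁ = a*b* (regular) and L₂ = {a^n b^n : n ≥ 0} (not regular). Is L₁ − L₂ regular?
No — L₁ − L₂ is not regular.

a*b* − {a^n b^n} = {a^n b^m : n ≠ m}. If this were regular, then its complement intersected with a*b*, namely {a^n b^n : n ≥ 0}, would be regular too (closure under complement and intersection) — contradiction. So L₁ − L₂ is not regular.

Note that the bare facts "L₁ regular, L₂ non-regular" do not settle the question by themselves: the closure of regular languages under ∪, ∩, complement and difference applies only when BOTH operands are regular. With a non-regular operand the result can come out regular or non-regular depending on the specific languages, so one has to work out L₁ − L₂ for this particular pair, as above.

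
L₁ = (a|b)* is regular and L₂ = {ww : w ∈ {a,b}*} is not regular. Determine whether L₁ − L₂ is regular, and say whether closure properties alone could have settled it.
No — L₁ − L₂ is not regular.

L₁ − L₂ is the complement of {ww} within {a,b}*. If it were regular, its complement {ww} would be regular as well (regular languages are closed under complement) — contradiction. So L₁ − L₂ is not regular.

Note that the bare facts "L₁ regular, L₂ non-regular" do not settle the question by themselves: the closure of regular languages under ∪, ∩, complement and difference applies only when BOTH operands are regular. With a non-regular operand the result can come out regular or non-regular depending on the specific languages, so one has to work out L₁ − L₂ for this particular pair, as above.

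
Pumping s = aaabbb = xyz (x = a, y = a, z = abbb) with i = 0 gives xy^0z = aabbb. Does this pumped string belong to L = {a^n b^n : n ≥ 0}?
No

xy⁰z = a · ε · abbb = aabbb.
aabbb has 2 a's and 3 b's; 2 ≠ 3, so it is not in L.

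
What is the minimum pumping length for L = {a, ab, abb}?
p = 4

For a finite language L, the pumping lemma holds vacuously if p > max|s| for s ∈ L.

The longest string in L = {a, ab, abb} has length 3.
If p = 4, then no string s ∈ L has |s| ≥ p, so the condition is vacuously true.

The minimum pumping length is p = 4.

Why no smaller p works: for any p ≤ 3, the longest string s ∈ L has |s| = 3 ≥ p, so it would
have to be pumpable; but pumping up (i = 2, 3, ...) produces ever longer strings, which cannot all lie in the
finite language L. So the pumping property fails for every p ≤ 3.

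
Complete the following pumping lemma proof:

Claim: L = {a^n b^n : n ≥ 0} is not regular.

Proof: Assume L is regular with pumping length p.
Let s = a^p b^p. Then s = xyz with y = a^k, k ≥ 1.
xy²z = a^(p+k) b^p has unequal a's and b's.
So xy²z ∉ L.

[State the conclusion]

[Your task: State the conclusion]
This contradicts the pumping lemma for regular languages,
which guarantees xy^i z ∈ L for all i ≥ 0.

Since our assumption that L is regular leads to a contradiction,
we conclude that L = {a^n b^n : n ≥ 0} is NOT regular. ∎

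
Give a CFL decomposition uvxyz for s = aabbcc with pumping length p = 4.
u='a', v='a', x='bb', y='c', z='c'

For s = aabbcc with pumping length p = 4:

One valid decomposition:
- u = 'a'
- v = 'a'
- x = 'bb'
- y = 'c'
- z = 'c'

Verification:
- uvxyz = 'a' + 'a' + 'bb' + 'c' + 'c' = aabbcc ✓
- |vxy| = |'abbc'| = 4 ≤ 4 ✓
- |vy| = |'ac'| = 2 > 0 ✓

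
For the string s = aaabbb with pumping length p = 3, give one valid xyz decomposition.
x = 'a', y = 'aa', z = 'bbb'

For s = aaabbb and p = 3, one valid decomposition is:
- x = 'a' (length 1)
- y = 'aa' (length 2)
- z = 'bbb' (length 3)

Verification:
- xyz = 'a' + 'aa' + 'bbb' = aaabbb ✓
- |xy| = 3 ≤ 3 ✓
- |y| = 2 > 0 ✓

All pumping lemma constraints are satisfied.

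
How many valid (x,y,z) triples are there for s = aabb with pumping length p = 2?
3

For s = 'aabb' with pumping length p = 2:

Constraints: |xy| ≤ 2, |y| > 0

Valid decompositions (|xy| ≤ p, |y| ≥ 1):
  • x='', y='a', z='abb'
  • x='a', y='a', z='bb'
  • x='', y='aa', z='bb'

Total count: 3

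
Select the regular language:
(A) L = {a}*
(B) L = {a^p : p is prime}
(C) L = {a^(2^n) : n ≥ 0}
(A) {a}*

(A) L = {a}* is regular.

This can be recognized by a finite automaton (DFA/NFA).
Regular expressions like {a}* define regular languages.

The other choices are not regular:
- {a^p : p is prime}: After pumping, the length becomes composite
- {a^(2^n) : n ≥ 0}: After pumping, length is no longer a power of 2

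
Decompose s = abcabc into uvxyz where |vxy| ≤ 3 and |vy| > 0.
u='ab', v='c', x='a', y='b', z='c'

For s = abcabc with pumping length p = 3:

One valid decomposition:
- u = 'ab'
- v = 'c'
- x = 'a'
- y = 'b'
- z = 'c'

Verification:
- uvxyz = 'ab' + 'c' + 'a' + 'b' + 'c' = abcabc ✓
- |vxy| = |'cab'| = 3 ≤ 3 ✓
- |vy| = |'cb'| = 2 > 0 ✓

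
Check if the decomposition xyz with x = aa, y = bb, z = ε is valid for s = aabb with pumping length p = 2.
Violated: |xy| ≤ p

The decomposition x = aa, y = bb, z = ε for s = aabb with p = 2
violates the constraint: |xy| ≤ p

|xy| = |aabb| = 4 > 2 = p. The decomposition puts too many characters in xy.

Pumping lemma constraints:
1. xyz = s (decomposition is valid)
2. |xy| ≤ p
3. |y| > 0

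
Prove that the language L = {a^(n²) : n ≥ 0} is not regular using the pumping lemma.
Assume for contradiction that L is regular, and let p ≥ 1 be the pumping length given by the pumping lemma.
Choose s = a^(p²). Then s ∈ L and |s| = p² ≥ p.
By the pumping lemma, s = xyz for some x, y, z with |xy| ≤ p, |y| ≥ 1, and xy^i z ∈ L for every i ≥ 0.
Here y = a^k for some k with 1 ≤ k ≤ |xy| ≤ p.

Take i = 2: |xy²z| = p² + k.
Now p² < p² + k ≤ p² + p < p² + 2p + 1 = (p + 1)².
So |xy²z| lies strictly between the consecutive squares p² and (p + 1)², hence is not a perfect square, and xy²z ∉ L.

This contradicts the pumping lemma, which requires xy^i z ∈ L for all i ≥ 0.
Hence L = {a^(n²) : n ≥ 0} is not regular. ∎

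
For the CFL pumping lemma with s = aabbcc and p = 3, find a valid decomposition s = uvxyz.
u='aa', v='b', x='b', y='c', z='c'

For s = aabbcc with pumping length p = 3:

One valid decomposition:
- u = 'aa'
- v = 'b'
- x = 'b'
- y = 'c'
- z = 'c'

Verification:
- uvxyz = 'aa' + 'b' + 'b' + 'c' + 'c' = aabbcc ✓
- |vxy| = |'bbc'| = 3 ≤ 3 ✓
- |vy| = |'bc'| = 2 > 0 ✓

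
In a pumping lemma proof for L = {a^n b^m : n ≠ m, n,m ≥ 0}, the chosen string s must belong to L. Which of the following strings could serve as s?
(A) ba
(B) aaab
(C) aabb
(B) aaab

The pumping lemma is applied to a string s that lies in L, so first check membership of each option:
- (A) ba has an a after a b, so it is not of the form a^n b^m and is not in L ✗
- (B) aaab = a^3 b^1 with 3 ≠ 1, so it is in L ✓
- (C) aabb = a^2 b^2 has n = m = 2, so it is not in L ✗

Only (B) aaab is in L, so it is the only candidate that could play the role of s.
(In a complete proof one picks s in terms of the pumping length p so that |s| ≥ p is guaranteed; a fixed string like aaab illustrates the shape of such an s.)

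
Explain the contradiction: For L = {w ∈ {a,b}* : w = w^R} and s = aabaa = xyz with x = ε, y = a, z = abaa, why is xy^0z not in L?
xy⁰z = abaa ∉ L

Pumping with i = 0 replaces y = a by y⁰ = ε:
- Original: s = xyz = aabaa; aabaa reversed is aabaa, the same string, so it is a palindrome and is in L
- Pumped: xy⁰z = ε · ε · abaa = abaa
- abaa reversed is aaba ≠ abaa, so it is not a palindrome and is not in L

The pumping lemma would require xy⁰z ∈ L, so this decomposition yields a contradiction.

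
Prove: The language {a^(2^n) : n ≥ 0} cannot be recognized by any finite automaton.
Assume for contradiction that L is regular, and let p ≥ 1 be the pumping length given by the pumping lemma.
Choose s = a^(2^p). Then s ∈ L and |s| = 2^p ≥ p.
By the pumping lemma, s = xyz for some x, y, z with |xy| ≤ p, |y| ≥ 1, and xy^i z ∈ L for every i ≥ 0.
Here y = a^k for some k with 1 ≤ k ≤ |xy| ≤ p, and p < 2^p.

Take i = 2: |xy²z| = 2^p + k.
Now 2^p < 2^p + k ≤ 2^p + p < 2^p + 2^p = 2^(p+1).
So |xy²z| lies strictly between the consecutive powers of two 2^p and 2^(p+1), hence is not a power of 2, and xy²z ∉ L.

This contradicts the pumping lemma, which requires xy^i z ∈ L for all i ≥ 0.
Hence L = {a^(2^n) : n ≥ 0} is not regular. ∎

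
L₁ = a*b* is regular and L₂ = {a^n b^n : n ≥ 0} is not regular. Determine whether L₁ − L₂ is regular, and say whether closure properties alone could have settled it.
No — L₁ − L₂ is not regular.

a*b* − {a^n b^n} = {a^n b^m : n ≠ m}. If this were regular, then its complement intersected with a*b*, namely {a^n b^n : n ≥ 0}, would be regular too (closure under complement and intersection) — contradiction. So L₁ − L₂ is not regular.

Note that the bare facts "L₁ regular, L₂ non-regular" do not settle the question by themselves: the closure of regular languages under ∪, ∩, complement and difference applies only when BOTH operands are regular. With a non-regular operand the result can come out regular or non-regular depending on the specific languages, so one has to work out L₁ − L₂ for this particular pair, as above.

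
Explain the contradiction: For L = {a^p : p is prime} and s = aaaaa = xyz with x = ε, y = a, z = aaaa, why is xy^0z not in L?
xy⁰z = aaaa ∉ L

Pumping with i = 0 replaces y = a by y⁰ = ε:
- Original: s = xyz = aaaaa; aaaaa has length 5, which is prime, so it is in L
- Pumped: xy⁰z = ε · ε · aaaa = aaaa
- aaaa has length 4 = 2 × 2, which is not prime, so it is not in L

The pumping lemma would require xy⁰z ∈ L, so this decomposition yields a contradiction.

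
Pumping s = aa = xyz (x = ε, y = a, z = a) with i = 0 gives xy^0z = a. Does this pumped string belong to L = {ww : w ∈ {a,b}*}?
No

xy⁰z = ε · ε · a = a.
a has odd length 1, so it cannot be written as ww and is not in L.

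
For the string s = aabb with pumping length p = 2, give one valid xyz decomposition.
x = 'a', y = 'a', z = 'bb'

For s = aabb and p = 2, one valid decomposition is:
- x = 'a' (length 1)
- y = 'a' (length 1)
- z = 'bb' (length 2)

Verification:
- xyz = 'a' + 'a' + 'bb' = aabb ✓
- |xy| = 2 ≤ 2 ✓
- |y| = 1 > 0 ✓

All pumping lemma constraints are satisfied.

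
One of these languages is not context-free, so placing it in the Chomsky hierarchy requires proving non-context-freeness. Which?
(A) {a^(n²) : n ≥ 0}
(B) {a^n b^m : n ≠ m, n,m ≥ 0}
(A) {a^(n²) : n ≥ 0}

(A) {a^(n²) : n ≥ 0} requires the CFL pumping lemma.

- {a^n b^m : n ≠ m, n,m ≥ 0} is context-free (but not regular)
  • Can be shown non-regular with the regular pumping lemma
  • After pumping a's, we can make n = m

- {a^(n²) : n ≥ 0} is NOT context-free
  • Requires the CFL pumping lemma to prove
  • Gaps between squares grow unboundedly

The CFL pumping lemma is "stronger" in that it can prove non-membership
in the larger class of context-free languages.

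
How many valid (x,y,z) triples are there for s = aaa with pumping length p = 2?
3

For s = 'aaa' with pumping length p = 2:

Constraints: |xy| ≤ 2, |y| > 0

Valid decompositions (|xy| ≤ p, |y| ≥ 1):
  • x='', y='a', z='aa'
  • x='a', y='a', z='a'
  • x='', y='aa', z='a'

Total count: 3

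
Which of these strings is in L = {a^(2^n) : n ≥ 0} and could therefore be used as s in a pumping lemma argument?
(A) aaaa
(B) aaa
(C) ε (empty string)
(A) aaaa

The pumping lemma is applied to a string s that lies in L, so first check membership of each option:
- (A) aaaa has length 4 = 2^2, so it is in L ✓
- (B) aaa has length 3, strictly between 2^1 = 2 and 2^2 = 4, so it is not in L ✗
- (C) ε has length 0, which is not a power of 2, so it is not in L ✗

Only (A) aaaa is in L, so it is the only candidate that could play the role of s.
(In a complete proof one picks s in terms of the pumping length p so that |s| ≥ p is guaranteed; a fixed string like aaaa illustrates the shape of such an s.)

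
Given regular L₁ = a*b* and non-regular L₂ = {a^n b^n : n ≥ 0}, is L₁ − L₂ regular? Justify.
No — L₁ − L₂ is not regular.

a*b* − {a^n b^n} = {a^n b^m : n ≠ m}. If this were regular, then its complement intersected with a*b*, namely {a^n b^n : n ≥ 0}, would be regular too (closure under complement and intersection) — contradiction. So L₁ − L₂ is not regular.

Note that the bare facts "L₁ regular, L₂ non-regular" do not settle the question by themselves: the closure of regular languages under ∪, ∩, complement and difference applies only when BOTH operands are regular. With a non-regular operand the result can come out regular or non-regular depending on the specific languages, so one has to work out L₁ − L₂ for this particular pair, as above.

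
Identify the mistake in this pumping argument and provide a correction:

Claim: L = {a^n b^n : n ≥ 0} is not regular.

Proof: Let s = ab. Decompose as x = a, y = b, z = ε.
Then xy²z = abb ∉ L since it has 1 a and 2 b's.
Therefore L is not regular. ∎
Error: The string s = ab might be shorter than the pumping length p.

Correction: Choose s = a^p b^p to ensure |s| ≥ p. Also, the decomposition is wrong: with |xy| ≤ p, y cannot include b's when s starts with p a's.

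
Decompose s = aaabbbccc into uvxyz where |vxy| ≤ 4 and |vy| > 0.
u='aa', v='a', x='bb', y='b', z='ccc'

For s = aaabbbccc with pumping length p = 4:

One valid decomposition:
- u = 'aa'
- v = 'a'
- x = 'bb'
- y = 'b'
- z = 'ccc'

Verification:
- uvxyz = 'aa' + 'a' + 'bb' + 'b' + 'ccc' = aaabbbccc ✓
- |vxy| = |'abbb'| = 4 ≤ 4 ✓
- |vy| = |'ab'| = 2 > 0 ✓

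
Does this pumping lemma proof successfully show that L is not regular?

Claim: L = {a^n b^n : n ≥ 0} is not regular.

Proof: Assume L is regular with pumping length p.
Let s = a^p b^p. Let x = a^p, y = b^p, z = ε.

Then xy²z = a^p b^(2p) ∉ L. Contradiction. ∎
The proof is INCORRECT.

Error: The decomposition violates |xy| ≤ p.
With x = a^p and y = b^p, we have |xy| = 2p > p.
The pumping lemma requires |xy| ≤ p, so y must be within the first p characters.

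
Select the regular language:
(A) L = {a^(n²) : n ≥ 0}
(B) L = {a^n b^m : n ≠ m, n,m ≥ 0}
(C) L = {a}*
(C) {a}*

(C) L = {a}* is regular.

This can be recognized by a finite automaton (DFA/NFA).
Regular expressions like {a}* define regular languages.

The other choices are not regular:
- {a^(n²) : n ≥ 0}: After pumping, length is no longer a perfect square
- {a^n b^m : n ≠ m, n,m ≥ 0}: After pumping a's, we can make n = m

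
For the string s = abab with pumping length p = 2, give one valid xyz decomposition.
x = 'a', y = 'b', z = 'ab'

For s = abab and p = 2, one valid decomposition is:
- x = 'a' (length 1)
- y = 'b' (length 1)
- z = 'ab' (length 2)

Verification:
- xyz = 'a' + 'b' + 'ab' = abab ✓
- |xy| = 2 ≤ 2 ✓
- |y| = 1 > 0 ✓

All pumping lemma constraints are satisfied.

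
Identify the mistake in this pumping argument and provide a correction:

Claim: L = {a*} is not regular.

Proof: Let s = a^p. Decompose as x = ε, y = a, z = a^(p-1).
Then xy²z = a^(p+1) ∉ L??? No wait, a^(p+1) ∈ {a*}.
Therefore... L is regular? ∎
Error: The proof attempts to show a*  is not regular, but a* IS regular!

Correction: a* is a regular language (recognized by a simple DFA with one accepting state and self-loop on 'a'). The pumping lemma can only prove non-regularity, not regularity. For regular languages, pumping always works.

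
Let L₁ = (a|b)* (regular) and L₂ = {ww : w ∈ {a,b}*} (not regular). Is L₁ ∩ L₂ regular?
No — L₁ ∩ L₂ is not regular.

(a|b)* is all strings over {a,b}, so L₁ ∩ L₂ = {ww : w ∈ {a,b}*} = L₂ itself, which is not regular (pump s = a^p b a^p b).

Note that the bare facts "L₁ regular, L₂ non-regular" do not settle the question by themselves: the closure of regular languages under ∪, ∩, complement and difference applies only when BOTH operands are regular. With a non-regular operand the result can come out regular or non-regular depending on the specific languages, so one has to work out L₁ ∩ L₂ for this particular pair, as above.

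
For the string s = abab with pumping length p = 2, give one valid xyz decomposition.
x = 'a', y = 'b', z = 'ab'

For s = abab and p = 2, one valid decomposition is:
- x = 'a' (length 1)
- y = 'b' (length 1)
- z = 'ab' (length 2)

Verification:
- xyz = 'a' + 'b' + 'ab' = abab ✓
- |xy| = 2 ≤ 2 ✓
- |y| = 1 > 0 ✓

All pumping lemma constraints are satisfied.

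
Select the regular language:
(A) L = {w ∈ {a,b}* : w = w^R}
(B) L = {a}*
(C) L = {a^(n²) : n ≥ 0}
(B) {a}*

(B) L = {a}* is regular.

This can be recognized by a finite automaton (DFA/NFA).
Regular expressions like {a}* define regular languages.

The other choices are not regular:
- {a^(n²) : n ≥ 0}: After pumping, length is no longer a perfect square
- {w ∈ {a,b}* : w = w^R}: After pumping, the string is no longer symmetric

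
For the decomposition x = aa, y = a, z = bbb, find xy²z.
aaaabbb

Given x = 'aa', y = 'a', z = 'bbb' and i = 2:

xy^2z = x + y·y·...·y (2 times) + z
       = 'aa' + 'a'^2 + 'bbb'
       = 'aa' + 'aa' + 'bbb'
       = 'aaaabbb'

The pumped string is 'aaaabbb' with length 7.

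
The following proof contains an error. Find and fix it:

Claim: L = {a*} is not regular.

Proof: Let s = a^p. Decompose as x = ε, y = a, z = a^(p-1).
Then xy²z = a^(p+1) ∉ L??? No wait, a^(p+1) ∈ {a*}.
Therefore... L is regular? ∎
Error: The proof attempts to show a*  is not regular, but a* IS regular!

Correction: a* is a regular language (recognized by a simple DFA with one accepting state and self-loop on 'a'). The pumping lemma can only prove non-regularity, not regularity. For regular languages, pumping always works.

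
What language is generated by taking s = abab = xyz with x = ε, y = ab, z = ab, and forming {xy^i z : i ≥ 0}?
{xy^i z : i ≥ 0} = {(ab)^(i+1) : i ≥ 0} = {ab, abab, ababab, ...}

With x = ε, y = ab, z = ab: Pumping 'ab' gives strings of alternating a's and b's.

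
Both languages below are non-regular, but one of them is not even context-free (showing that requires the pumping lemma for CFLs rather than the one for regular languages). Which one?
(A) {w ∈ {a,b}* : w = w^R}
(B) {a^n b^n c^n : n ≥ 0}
(B) {a^n b^n c^n : n ≥ 0}

(B) {a^n b^n c^n : n ≥ 0} requires the CFL pumping lemma.

- {w ∈ {a,b}* : w = w^R} is context-free (but not regular)
  • Can be shown non-regular with the regular pumping lemma
  • After pumping, the string is no longer symmetric

- {a^n b^n c^n : n ≥ 0} is NOT context-free
  • Requires the CFL pumping lemma to prove
  • Cannot maintain three equal counts simultaneously

The CFL pumping lemma is "stronger" in that it can prove non-membership
in the larger class of context-free languages.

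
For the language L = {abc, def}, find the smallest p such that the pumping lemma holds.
p = 4

For a finite language L, the pumping lemma holds vacuously if p > max|s| for s ∈ L.

The longest string in L = {abc, def} has length 3.
If p = 4, then no string s ∈ L has |s| ≥ p, so the condition is vacuously true.

The minimum pumping length is p = 4.

Why no smaller p works: for any p ≤ 3, the longest string s ∈ L has |s| = 3 ≥ p, so it would
have to be pumpable; but pumping up (i = 2, 3, ...) produces ever longer strings, which cannot all lie in the
finite language L. So the pumping property fails for every p ≤ 3.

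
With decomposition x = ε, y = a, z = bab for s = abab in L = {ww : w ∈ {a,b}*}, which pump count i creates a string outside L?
i = 3

xy³z = ε · aaa · bab = aaabab; aaabab has length 6; its halves are aaa and bab, which differ, so it is not in L.
(Other choices also work, e.g. i = 0, 2; only i = 1 is guaranteed to stay in L since xy¹z = s.)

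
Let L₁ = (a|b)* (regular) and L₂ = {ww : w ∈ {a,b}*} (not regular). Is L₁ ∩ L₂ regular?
No — L₁ ∩ L₂ is not regular.

(a|b)* is all strings over {a,b}, so L₁ ∩ L₂ = {ww : w ∈ {a,b}*} = L₂ itself, which is not regular (pump s = a^p b a^p b).

Note that the bare facts "L₁ regular, L₂ non-regular" do not settle the question by themselves: the closure of regular languages under ∪, ∩, complement and difference applies only when BOTH operands are regular. With a non-regular operand the result can come out regular or non-regular depending on the specific languages, so one has to work out L₁ ∩ L₂ for this particular pair, as above.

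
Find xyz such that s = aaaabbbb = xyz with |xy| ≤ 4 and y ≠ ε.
x = 'aaa', y = 'a', z = 'bbbb'

For s = aaaabbbb and p = 4, one valid decomposition is:
- x = 'aaa' (length 3)
- y = 'a' (length 1)
- z = 'bbbb' (length 4)

Verification:
- xyz = 'aaa' + 'a' + 'bbbb' = aaaabbbb ✓
- |xy| = 4 ≤ 4 ✓
- |y| = 1 > 0 ✓

All pumping lemma constraints are satisfied.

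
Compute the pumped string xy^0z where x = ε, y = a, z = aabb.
aabb

Given x = '', y = 'a', z = 'aabb' and i = 0:

xy^0z = x + y·y·...·y (0 times) + z
       = '' + 'a'^0 + 'aabb'
       = '' + '' + 'aabb'
       = 'aabb'

The pumped string is 'aabb' with length 4.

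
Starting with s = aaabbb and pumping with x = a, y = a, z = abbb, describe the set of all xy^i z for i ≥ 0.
{xy^i z : i ≥ 0} = {a^(2+i) b^3 : i ≥ 0} = {aabbb, aaabbb, aaaabbb, ...}

With x = a, y = a, z = abbb: Starting with aaabbb and pumping the second 'a', we get strings with 2+i a's followed by 3 b's for i = 0, 1, 2, ...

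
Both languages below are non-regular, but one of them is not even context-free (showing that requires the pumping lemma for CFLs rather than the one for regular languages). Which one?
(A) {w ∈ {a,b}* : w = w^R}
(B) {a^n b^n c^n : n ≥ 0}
(B) {a^n b^n c^n : n ≥ 0}

(B) {a^n b^n c^n : n ≥ 0} requires the CFL pumping lemma.

- {w ∈ {a,b}* : w = w^R} is context-free (but not regular)
  • Can be shown non-regular with the regular pumping lemma
  • After pumping, the string is no longer symmetric

- {a^n b^n c^n : n ≥ 0} is NOT context-free
  • Requires the CFL pumping lemma to prove
  • Cannot maintain three equal counts simultaneously

The CFL pumping lemma is "stronger" in that it can prove non-membership
in the larger class of context-free languages.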